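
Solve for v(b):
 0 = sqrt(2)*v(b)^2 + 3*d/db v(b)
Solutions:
 v(b) = 3/(C1 + sqrt(2)*b)


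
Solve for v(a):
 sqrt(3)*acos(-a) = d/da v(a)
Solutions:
 v(a) = C1 + sqrt(3)*(a*acos(-a) + sqrt(1 - a^2))


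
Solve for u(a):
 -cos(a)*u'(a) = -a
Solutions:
 u(a) = C1 + Integral(a/cos(a), a)


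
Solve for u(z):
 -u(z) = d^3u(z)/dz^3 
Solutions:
 u(z) = C3*exp(-z) + (C1*sin(sqrt(3)*z/2) + C2*cos(sqrt(3)*z/2))*exp(z/2)


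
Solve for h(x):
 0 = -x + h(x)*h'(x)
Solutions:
 h(x) = -sqrt(C1 + x^2)
 h(x) = sqrt(C1 + x^2)


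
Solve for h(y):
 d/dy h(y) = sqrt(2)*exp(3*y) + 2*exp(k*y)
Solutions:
 h(y) = C1 + sqrt(2)*exp(3*y)/3 + 2*exp(k*y)/k


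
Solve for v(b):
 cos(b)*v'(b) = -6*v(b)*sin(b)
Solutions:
 v(b) = C1*cos(b)^6


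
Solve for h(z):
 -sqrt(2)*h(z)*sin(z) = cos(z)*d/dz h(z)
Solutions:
 h(z) = C1*cos(z)^(sqrt(2))


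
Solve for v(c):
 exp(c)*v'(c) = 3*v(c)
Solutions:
 v(c) = C1*exp(-3*exp(-c))


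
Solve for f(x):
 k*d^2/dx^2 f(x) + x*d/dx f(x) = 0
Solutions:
 f(x) = C1 + C2*sqrt(k)*erf(sqrt(2)*x*sqrt(1/k)/2)


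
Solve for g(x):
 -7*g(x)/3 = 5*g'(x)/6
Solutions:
 g(x) = C1*exp(-14*x/5)


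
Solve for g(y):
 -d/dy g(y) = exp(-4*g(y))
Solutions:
 g(y) = log(-I*(C1 - 4*y)^(1/4))
 g(y) = log(I*(C1 - 4*y)^(1/4))
 g(y) = log(-(C1 - 4*y)^(1/4))
 g(y) = log(C1 - 4*y)/4


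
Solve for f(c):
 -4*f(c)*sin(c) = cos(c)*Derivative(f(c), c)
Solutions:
 f(c) = C1*cos(c)^4


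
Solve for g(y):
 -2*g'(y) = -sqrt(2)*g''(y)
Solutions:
 g(y) = C1 + C2*exp(sqrt(2)*y)


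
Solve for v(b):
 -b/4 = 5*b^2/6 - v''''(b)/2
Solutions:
 v(b) = C1 + C2*b + C3*b^2 + C4*b^3 + b^6/216 + b^5/240


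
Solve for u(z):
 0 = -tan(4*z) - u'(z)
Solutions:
 u(z) = C1 + log(cos(4*z))/4


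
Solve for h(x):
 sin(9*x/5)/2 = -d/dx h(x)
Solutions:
 h(x) = C1 + 5*cos(9*x/5)/18


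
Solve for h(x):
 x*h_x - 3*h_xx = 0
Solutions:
 h(x) = C1 + C2*erfi(sqrt(6)*x/6)


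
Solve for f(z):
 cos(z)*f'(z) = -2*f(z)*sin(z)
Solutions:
 f(z) = C1*cos(z)^2


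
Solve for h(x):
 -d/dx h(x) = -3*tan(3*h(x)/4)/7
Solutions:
 h(x) = -4*asin(C1*exp(9*x/28))/3 + 4*pi/3
 h(x) = 4*asin(C1*exp(9*x/28))/3


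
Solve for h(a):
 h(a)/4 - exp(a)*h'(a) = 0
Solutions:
 h(a) = C1*exp(-exp(-a)/4)


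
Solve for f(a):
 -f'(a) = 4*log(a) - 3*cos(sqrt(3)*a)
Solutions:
 f(a) = C1 - 4*a*log(a) + 4*a + sqrt(3)*sin(sqrt(3)*a)


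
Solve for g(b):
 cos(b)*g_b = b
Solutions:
 g(b) = C1 + Integral(b/cos(b), b)


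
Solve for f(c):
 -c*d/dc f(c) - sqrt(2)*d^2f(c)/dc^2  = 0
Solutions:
 f(c) = C1 + C2*erf(2^(1/4)*c/2)


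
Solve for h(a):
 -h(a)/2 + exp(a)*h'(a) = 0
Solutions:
 h(a) = C1*exp(-exp(-a)/2)


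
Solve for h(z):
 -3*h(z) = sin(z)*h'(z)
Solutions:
 h(z) = C1*(cos(z) + 1)^(3/2)/(cos(z) - 1)^(3/2)


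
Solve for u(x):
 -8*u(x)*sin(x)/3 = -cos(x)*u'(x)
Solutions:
 u(x) = C1/cos(x)^(8/3)


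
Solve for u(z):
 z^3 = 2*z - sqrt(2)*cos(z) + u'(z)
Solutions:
 u(z) = C1 + z^4/4 - z^2 + sqrt(2)*sin(z)


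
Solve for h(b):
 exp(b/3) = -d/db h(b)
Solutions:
 h(b) = C1 - 3*exp(b/3)


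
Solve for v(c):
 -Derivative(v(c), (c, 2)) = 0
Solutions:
 v(c) = C1 + C2*c


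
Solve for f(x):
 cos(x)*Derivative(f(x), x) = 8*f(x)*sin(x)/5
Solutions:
 f(x) = C1/cos(x)^(8/5)


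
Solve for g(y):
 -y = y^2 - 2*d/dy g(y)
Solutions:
 g(y) = C1 + y^3/6 + y^2/4


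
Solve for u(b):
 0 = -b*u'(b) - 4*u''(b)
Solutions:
 u(b) = C1 + C2*erf(sqrt(2)*b/4)


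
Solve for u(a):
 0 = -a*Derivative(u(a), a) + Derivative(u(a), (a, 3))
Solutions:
 u(a) = C1 + Integral(C2*airyai(a) + C3*airybi(a), a)


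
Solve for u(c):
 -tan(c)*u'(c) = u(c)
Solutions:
 u(c) = C1/sin(c)


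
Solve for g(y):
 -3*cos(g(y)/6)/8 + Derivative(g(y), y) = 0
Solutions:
 -3*y/8 - 3*log(sin(g(y)/6) - 1) + 3*log(sin(g(y)/6) + 1) = C1


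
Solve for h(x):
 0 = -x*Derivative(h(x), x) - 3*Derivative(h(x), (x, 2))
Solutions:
 h(x) = C1 + C2*erf(sqrt(6)*x/6)


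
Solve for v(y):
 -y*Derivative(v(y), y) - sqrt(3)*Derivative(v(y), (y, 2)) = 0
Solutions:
 v(y) = C1 + C2*erf(sqrt(2)*3^(3/4)*y/6)


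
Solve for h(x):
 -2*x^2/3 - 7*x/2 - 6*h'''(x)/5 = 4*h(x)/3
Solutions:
 h(x) = C3*exp(-30^(1/3)*x/3) - x^2/2 - 21*x/8 + (C1*sin(10^(1/3)*3^(5/6)*x/6) + C2*cos(10^(1/3)*3^(5/6)*x/6))*exp(30^(1/3)*x/6)


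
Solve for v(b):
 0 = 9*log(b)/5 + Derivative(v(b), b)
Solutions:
 v(b) = C1 - 9*b*log(b)/5 + 9*b/5


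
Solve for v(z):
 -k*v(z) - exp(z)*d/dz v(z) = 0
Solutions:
 v(z) = C1*exp(k*exp(-z))


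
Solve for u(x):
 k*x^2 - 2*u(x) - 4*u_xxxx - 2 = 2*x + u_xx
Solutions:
 u(x) = k*x^2/2 - k/2 - x + (C1*sin(2^(3/4)*x*cos(atan(sqrt(31))/2)/2) + C2*cos(2^(3/4)*x*cos(atan(sqrt(31))/2)/2))*exp(-2^(3/4)*x*sin(atan(sqrt(31))/2)/2) + (C3*sin(2^(3/4)*x*cos(atan(sqrt(31))/2)/2) + C4*cos(2^(3/4)*x*cos(atan(sqrt(31))/2)/2))*exp(2^(3/4)*x*sin(atan(sqrt(31))/2)/2) - 1


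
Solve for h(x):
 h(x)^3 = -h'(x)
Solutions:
 h(x) = -sqrt(2)*sqrt(-1/(C1 - x))/2
 h(x) = sqrt(2)*sqrt(-1/(C1 - x))/2


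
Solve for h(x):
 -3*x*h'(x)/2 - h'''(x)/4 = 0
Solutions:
 h(x) = C1 + Integral(C2*airyai(-6^(1/3)*x) + C3*airybi(-6^(1/3)*x), x)


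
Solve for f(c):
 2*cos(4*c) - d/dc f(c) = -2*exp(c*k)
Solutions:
 f(c) = C1 + sin(4*c)/2 + 2*exp(c*k)/k


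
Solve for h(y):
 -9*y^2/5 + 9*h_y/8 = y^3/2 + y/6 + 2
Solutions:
 h(y) = C1 + y^4/9 + 8*y^3/15 + 2*y^2/27 + 16*y/9


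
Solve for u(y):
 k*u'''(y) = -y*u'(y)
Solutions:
 u(y) = C1 + Integral(C2*airyai(y*(-1/k)^(1/3)) + C3*airybi(y*(-1/k)^(1/3)), y)


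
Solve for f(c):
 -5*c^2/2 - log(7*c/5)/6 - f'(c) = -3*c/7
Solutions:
 f(c) = C1 - 5*c^3/6 + 3*c^2/14 - c*log(c)/6 - c*log(7)/6 + c/6 + c*log(5)/6


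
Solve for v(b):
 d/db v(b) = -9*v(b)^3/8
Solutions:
 v(b) = -2*sqrt(-1/(C1 - 9*b))
 v(b) = 2*sqrt(-1/(C1 - 9*b))


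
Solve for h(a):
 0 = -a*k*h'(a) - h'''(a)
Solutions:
 h(a) = C1 + Integral(C2*airyai(a*(-k)^(1/3)) + C3*airybi(a*(-k)^(1/3)), a)


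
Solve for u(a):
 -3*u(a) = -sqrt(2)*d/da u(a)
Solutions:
 u(a) = C1*exp(3*sqrt(2)*a/2)


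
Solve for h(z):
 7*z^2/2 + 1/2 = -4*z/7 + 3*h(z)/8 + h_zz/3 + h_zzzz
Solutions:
 h(z) = 28*z^2/3 + 32*z/21 + (C1*sin(6^(1/4)*z*cos(atan(5*sqrt(2)/2)/2)/2) + C2*cos(6^(1/4)*z*cos(atan(5*sqrt(2)/2)/2)/2))*exp(-6^(1/4)*z*sin(atan(5*sqrt(2)/2)/2)/2) + (C3*sin(6^(1/4)*z*cos(atan(5*sqrt(2)/2)/2)/2) + C4*cos(6^(1/4)*z*cos(atan(5*sqrt(2)/2)/2)/2))*exp(6^(1/4)*z*sin(atan(5*sqrt(2)/2)/2)/2) - 412/27


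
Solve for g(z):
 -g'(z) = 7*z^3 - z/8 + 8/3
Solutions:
 g(z) = C1 - 7*z^4/4 + z^2/16 - 8*z/3


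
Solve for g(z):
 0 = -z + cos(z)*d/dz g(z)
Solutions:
 g(z) = C1 + Integral(z/cos(z), z)


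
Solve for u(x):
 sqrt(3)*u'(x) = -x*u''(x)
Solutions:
 u(x) = C1 + C2*x^(1 - sqrt(3))


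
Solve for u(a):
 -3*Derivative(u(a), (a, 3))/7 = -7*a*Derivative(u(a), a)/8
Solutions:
 u(a) = C1 + Integral(C2*airyai(21^(2/3)*a/6) + C3*airybi(21^(2/3)*a/6), a)


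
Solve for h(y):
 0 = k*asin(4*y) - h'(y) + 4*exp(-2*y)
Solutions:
 h(y) = C1 + k*y*asin(4*y) + k*sqrt(1 - 16*y^2)/4 - 2*exp(-2*y)


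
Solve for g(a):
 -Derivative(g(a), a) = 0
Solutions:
 g(a) = C1


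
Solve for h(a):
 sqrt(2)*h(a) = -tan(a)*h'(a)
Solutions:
 h(a) = C1/sin(a)^(sqrt(2))


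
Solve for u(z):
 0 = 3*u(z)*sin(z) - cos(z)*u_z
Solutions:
 u(z) = C1/cos(z)^3


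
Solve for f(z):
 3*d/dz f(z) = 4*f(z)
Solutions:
 f(z) = C1*exp(4*z/3)


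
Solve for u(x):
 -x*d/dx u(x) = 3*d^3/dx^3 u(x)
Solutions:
 u(x) = C1 + Integral(C2*airyai(-3^(2/3)*x/3) + C3*airybi(-3^(2/3)*x/3), x)


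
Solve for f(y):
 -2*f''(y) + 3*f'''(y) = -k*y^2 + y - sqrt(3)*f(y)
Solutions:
 f(y) = C1*exp(y*(8*2^(1/3)/(-16 + sqrt(-256 + (-16 + 243*sqrt(3))^2) + 243*sqrt(3))^(1/3) + 8 + 2^(2/3)*(-16 + sqrt(-256 + (-16 + 243*sqrt(3))^2) + 243*sqrt(3))^(1/3))/36)*sin(2^(1/3)*sqrt(3)*y*(-2^(1/3)*(-16 + 27*sqrt(-256/729 + (-16/27 + 9*sqrt(3))^2) + 243*sqrt(3))^(1/3) + 8/(-16 + 27*sqrt(-256/729 + (-16/27 + 9*sqrt(3))^2) + 243*sqrt(3))^(1/3))/36) + C2*exp(y*(8*2^(1/3)/(-16 + sqrt(-256 + (-16 + 243*sqrt(3))^2) + 243*sqrt(3))^(1/3) + 8 + 2^(2/3)*(-16 + sqrt(-256 + (-16 + 243*sqrt(3))^2) + 243*sqrt(3))^(1/3))/36)*cos(2^(1/3)*sqrt(3)*y*(-2^(1/3)*(-16 + 27*sqrt(-256/729 + (-16/27 + 9*sqrt(3))^2) + 243*sqrt(3))^(1/3) + 8/(-16 + 27*sqrt(-256/729 + (-16/27 + 9*sqrt(3))^2) + 243*sqrt(3))^(1/3))/36) + C3*exp(y*(-2^(2/3)*(-16 + sqrt(-256 + (-16 + 243*sqrt(3))^2) + 243*sqrt(3))^(1/3) - 8*2^(1/3)/(-16 + sqrt(-256 + (-16 + 243*sqrt(3))^2) + 243*sqrt(3))^(1/3) + 4)/18) - sqrt(3)*k*y^2/3 - 4*k/3 + sqrt(3)*y/3


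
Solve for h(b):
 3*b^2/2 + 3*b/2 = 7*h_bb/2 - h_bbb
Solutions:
 h(b) = C1 + C2*b + C3*exp(7*b/2) + b^4/28 + 11*b^3/98 + 33*b^2/343


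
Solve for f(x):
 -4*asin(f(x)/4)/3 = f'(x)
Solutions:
 Integral(1/asin(_y/4), (_y, f(x))) = C1 - 4*x/3


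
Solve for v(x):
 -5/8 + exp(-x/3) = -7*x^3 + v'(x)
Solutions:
 v(x) = C1 + 7*x^4/4 - 5*x/8 - 3*exp(-x/3)


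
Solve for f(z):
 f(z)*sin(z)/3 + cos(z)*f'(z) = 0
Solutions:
 f(z) = C1*cos(z)^(1/3)


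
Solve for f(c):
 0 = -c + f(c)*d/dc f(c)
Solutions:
 f(c) = -sqrt(C1 + c^2)
 f(c) = sqrt(C1 + c^2)


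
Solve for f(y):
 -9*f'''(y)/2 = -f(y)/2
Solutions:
 f(y) = C3*exp(3^(1/3)*y/3) + (C1*sin(3^(5/6)*y/6) + C2*cos(3^(5/6)*y/6))*exp(-3^(1/3)*y/6)


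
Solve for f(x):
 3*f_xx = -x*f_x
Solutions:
 f(x) = C1 + C2*erf(sqrt(6)*x/6)


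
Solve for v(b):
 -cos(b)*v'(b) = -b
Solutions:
 v(b) = C1 + Integral(b/cos(b), b)


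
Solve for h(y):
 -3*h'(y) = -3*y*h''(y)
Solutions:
 h(y) = C1 + C2*y^2


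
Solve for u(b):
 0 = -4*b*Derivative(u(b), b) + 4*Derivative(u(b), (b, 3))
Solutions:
 u(b) = C1 + Integral(C2*airyai(b) + C3*airybi(b), b)


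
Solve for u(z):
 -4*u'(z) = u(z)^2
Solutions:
 u(z) = 4/(C1 + z)


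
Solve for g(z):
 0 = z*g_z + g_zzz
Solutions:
 g(z) = C1 + Integral(C2*airyai(-z) + C3*airybi(-z), z)


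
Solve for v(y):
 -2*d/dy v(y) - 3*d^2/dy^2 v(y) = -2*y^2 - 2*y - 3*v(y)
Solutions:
 v(y) = C1*exp(y*(-1 + sqrt(10))/3) + C2*exp(-y*(1 + sqrt(10))/3) - 2*y^2/3 - 14*y/9 - 64/27


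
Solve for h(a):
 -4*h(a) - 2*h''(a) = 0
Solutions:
 h(a) = C1*sin(sqrt(2)*a) + C2*cos(sqrt(2)*a)


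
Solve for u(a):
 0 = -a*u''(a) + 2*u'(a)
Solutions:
 u(a) = C1 + C2*a^3


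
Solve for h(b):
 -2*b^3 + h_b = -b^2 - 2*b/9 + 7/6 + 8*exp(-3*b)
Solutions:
 h(b) = C1 + b^4/2 - b^3/3 - b^2/9 + 7*b/6 - 8*exp(-3*b)/3


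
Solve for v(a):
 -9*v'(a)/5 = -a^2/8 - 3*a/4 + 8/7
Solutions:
 v(a) = C1 + 5*a^3/216 + 5*a^2/24 - 40*a/63


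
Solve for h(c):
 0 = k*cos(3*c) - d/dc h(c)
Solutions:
 h(c) = C1 + k*sin(3*c)/3


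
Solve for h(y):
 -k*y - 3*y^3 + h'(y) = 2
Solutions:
 h(y) = C1 + k*y^2/2 + 3*y^4/4 + 2*y


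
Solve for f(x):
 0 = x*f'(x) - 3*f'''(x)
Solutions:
 f(x) = C1 + Integral(C2*airyai(3^(2/3)*x/3) + C3*airybi(3^(2/3)*x/3), x)


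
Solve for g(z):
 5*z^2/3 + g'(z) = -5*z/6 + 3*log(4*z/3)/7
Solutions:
 g(z) = C1 - 5*z^3/9 - 5*z^2/12 + 3*z*log(z)/7 - 3*z*log(3)/7 - 3*z/7 + 6*z*log(2)/7


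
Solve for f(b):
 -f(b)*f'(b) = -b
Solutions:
 f(b) = -sqrt(C1 + b^2)
 f(b) = sqrt(C1 + b^2)


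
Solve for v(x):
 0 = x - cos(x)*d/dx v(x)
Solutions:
 v(x) = C1 + Integral(x/cos(x), x)


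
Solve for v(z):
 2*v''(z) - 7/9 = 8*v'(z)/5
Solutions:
 v(z) = C1 + C2*exp(4*z/5) - 35*z/72


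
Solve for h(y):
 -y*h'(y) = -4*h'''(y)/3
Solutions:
 h(y) = C1 + Integral(C2*airyai(6^(1/3)*y/2) + C3*airybi(6^(1/3)*y/2), y)


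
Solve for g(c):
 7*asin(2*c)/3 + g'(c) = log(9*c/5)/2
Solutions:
 g(c) = C1 + c*log(c)/2 - 7*c*asin(2*c)/3 - c*log(5)/2 - c/2 + c*log(3) - 7*sqrt(1 - 4*c^2)/6


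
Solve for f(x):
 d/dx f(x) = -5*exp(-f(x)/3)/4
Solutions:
 f(x) = 3*log(C1 - 5*x/12)


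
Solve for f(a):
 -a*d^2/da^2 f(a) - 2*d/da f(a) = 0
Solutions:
 f(a) = C1 + C2/a


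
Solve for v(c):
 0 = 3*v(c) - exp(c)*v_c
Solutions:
 v(c) = C1*exp(-3*exp(-c))


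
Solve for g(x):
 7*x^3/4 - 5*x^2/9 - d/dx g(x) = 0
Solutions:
 g(x) = C1 + 7*x^4/16 - 5*x^3/27


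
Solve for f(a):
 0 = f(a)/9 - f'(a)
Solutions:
 f(a) = C1*exp(a/9)


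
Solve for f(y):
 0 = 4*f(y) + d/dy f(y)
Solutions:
 f(y) = C1*exp(-4*y)


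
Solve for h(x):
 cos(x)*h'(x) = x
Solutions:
 h(x) = C1 + Integral(x/cos(x), x)


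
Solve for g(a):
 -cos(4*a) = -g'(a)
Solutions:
 g(a) = C1 + sin(4*a)/4


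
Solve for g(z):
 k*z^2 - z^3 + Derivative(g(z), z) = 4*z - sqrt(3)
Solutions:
 g(z) = C1 - k*z^3/3 + z^4/4 + 2*z^2 - sqrt(3)*z


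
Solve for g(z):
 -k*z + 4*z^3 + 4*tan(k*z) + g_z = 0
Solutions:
 g(z) = C1 + k*z^2/2 - z^4 - 4*Piecewise((-log(cos(k*z))/k, Ne(k, 0)), (0, True))


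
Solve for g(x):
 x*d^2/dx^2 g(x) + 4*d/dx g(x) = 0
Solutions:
 g(x) = C1 + C2/x^3


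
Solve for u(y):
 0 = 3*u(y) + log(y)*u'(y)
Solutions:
 u(y) = C1*exp(-3*li(y))


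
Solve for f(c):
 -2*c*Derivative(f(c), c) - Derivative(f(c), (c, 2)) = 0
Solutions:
 f(c) = C1 + C2*erf(c)


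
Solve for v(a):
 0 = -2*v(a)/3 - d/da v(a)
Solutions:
 v(a) = C1*exp(-2*a/3)


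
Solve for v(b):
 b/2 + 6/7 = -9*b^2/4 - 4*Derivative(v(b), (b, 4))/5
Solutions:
 v(b) = C1 + C2*b + C3*b^2 + C4*b^3 - b^6/128 - b^5/192 - 5*b^4/112


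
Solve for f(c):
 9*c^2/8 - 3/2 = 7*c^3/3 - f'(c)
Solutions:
 f(c) = C1 + 7*c^4/12 - 3*c^3/8 + 3*c/2


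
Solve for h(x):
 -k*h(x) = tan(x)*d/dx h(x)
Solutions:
 h(x) = C1*exp(-k*log(sin(x)))


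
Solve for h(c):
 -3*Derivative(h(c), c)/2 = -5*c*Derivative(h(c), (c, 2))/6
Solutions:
 h(c) = C1 + C2*c^(14/5)


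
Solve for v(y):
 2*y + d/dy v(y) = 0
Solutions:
 v(y) = C1 - y^2


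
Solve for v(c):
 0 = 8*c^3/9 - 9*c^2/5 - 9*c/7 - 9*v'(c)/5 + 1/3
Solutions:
 v(c) = C1 + 10*c^4/81 - c^3/3 - 5*c^2/14 + 5*c/27


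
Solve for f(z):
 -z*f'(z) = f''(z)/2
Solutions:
 f(z) = C1 + C2*erf(z)


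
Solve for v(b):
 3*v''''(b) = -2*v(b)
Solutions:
 v(b) = (C1*sin(6^(3/4)*b/6) + C2*cos(6^(3/4)*b/6))*exp(-6^(3/4)*b/6) + (C3*sin(6^(3/4)*b/6) + C4*cos(6^(3/4)*b/6))*exp(6^(3/4)*b/6)


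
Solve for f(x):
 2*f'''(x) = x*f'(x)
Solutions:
 f(x) = C1 + Integral(C2*airyai(2^(2/3)*x/2) + C3*airybi(2^(2/3)*x/2), x)


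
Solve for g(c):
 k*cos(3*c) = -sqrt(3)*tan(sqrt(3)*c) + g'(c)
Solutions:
 g(c) = C1 + k*sin(3*c)/3 - log(cos(sqrt(3)*c))


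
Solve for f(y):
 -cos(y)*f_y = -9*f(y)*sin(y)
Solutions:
 f(y) = C1/cos(y)^9


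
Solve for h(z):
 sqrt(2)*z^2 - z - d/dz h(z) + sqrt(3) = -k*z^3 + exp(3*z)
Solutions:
 h(z) = C1 + k*z^4/4 + sqrt(2)*z^3/3 - z^2/2 + sqrt(3)*z - exp(3*z)/3


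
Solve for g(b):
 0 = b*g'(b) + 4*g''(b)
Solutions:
 g(b) = C1 + C2*erf(sqrt(2)*b/4)


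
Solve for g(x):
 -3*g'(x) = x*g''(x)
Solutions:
 g(x) = C1 + C2/x^2


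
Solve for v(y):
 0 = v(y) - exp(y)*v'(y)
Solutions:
 v(y) = C1*exp(-exp(-y))


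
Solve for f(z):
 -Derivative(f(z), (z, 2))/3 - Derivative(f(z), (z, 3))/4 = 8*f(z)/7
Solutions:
 f(z) = C1*exp(z*(-28 + 14*2^(2/3)*7^(1/3)/(27*sqrt(785) + 757)^(1/3) + 2^(1/3)*7^(2/3)*(27*sqrt(785) + 757)^(1/3))/63)*sin(14^(1/3)*sqrt(3)*z*(-7^(1/3)*(27*sqrt(785) + 757)^(1/3) + 14*2^(1/3)/(27*sqrt(785) + 757)^(1/3))/63) + C2*exp(z*(-28 + 14*2^(2/3)*7^(1/3)/(27*sqrt(785) + 757)^(1/3) + 2^(1/3)*7^(2/3)*(27*sqrt(785) + 757)^(1/3))/63)*cos(14^(1/3)*sqrt(3)*z*(-7^(1/3)*(27*sqrt(785) + 757)^(1/3) + 14*2^(1/3)/(27*sqrt(785) + 757)^(1/3))/63) + C3*exp(-2*z*(14*2^(2/3)*7^(1/3)/(27*sqrt(785) + 757)^(1/3) + 14 + 2^(1/3)*7^(2/3)*(27*sqrt(785) + 757)^(1/3))/63)


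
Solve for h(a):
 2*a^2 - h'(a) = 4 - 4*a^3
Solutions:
 h(a) = C1 + a^4 + 2*a^3/3 - 4*a


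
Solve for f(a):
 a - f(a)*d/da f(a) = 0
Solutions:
 f(a) = -sqrt(C1 + a^2)
 f(a) = sqrt(C1 + a^2)


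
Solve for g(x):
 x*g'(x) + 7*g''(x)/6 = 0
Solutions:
 g(x) = C1 + C2*erf(sqrt(21)*x/7)


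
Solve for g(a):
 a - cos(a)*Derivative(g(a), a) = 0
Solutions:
 g(a) = C1 + Integral(a/cos(a), a)


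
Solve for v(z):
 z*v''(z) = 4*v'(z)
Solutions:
 v(z) = C1 + C2*z^5


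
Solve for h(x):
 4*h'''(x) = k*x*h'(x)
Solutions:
 h(x) = C1 + Integral(C2*airyai(2^(1/3)*k^(1/3)*x/2) + C3*airybi(2^(1/3)*k^(1/3)*x/2), x)


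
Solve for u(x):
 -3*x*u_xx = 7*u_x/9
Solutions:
 u(x) = C1 + C2*x^(20/27)


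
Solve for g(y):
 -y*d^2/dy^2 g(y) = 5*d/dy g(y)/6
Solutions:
 g(y) = C1 + C2*y^(1/6)


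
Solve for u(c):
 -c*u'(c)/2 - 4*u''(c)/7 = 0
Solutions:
 u(c) = C1 + C2*erf(sqrt(7)*c/4)


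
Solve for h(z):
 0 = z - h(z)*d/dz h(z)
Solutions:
 h(z) = -sqrt(C1 + z^2)
 h(z) = sqrt(C1 + z^2)


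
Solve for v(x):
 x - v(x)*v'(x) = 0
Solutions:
 v(x) = -sqrt(C1 + x^2)
 v(x) = sqrt(C1 + x^2)


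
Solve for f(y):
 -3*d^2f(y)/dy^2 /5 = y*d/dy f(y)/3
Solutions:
 f(y) = C1 + C2*erf(sqrt(10)*y/6)


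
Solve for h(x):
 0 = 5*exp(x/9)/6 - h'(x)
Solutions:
 h(x) = C1 + 15*exp(x/9)/2


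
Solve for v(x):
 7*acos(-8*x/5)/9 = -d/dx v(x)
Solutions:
 v(x) = C1 - 7*x*acos(-8*x/5)/9 - 7*sqrt(25 - 64*x^2)/72


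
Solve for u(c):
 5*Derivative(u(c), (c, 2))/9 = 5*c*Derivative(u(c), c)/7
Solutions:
 u(c) = C1 + C2*erfi(3*sqrt(14)*c/14)


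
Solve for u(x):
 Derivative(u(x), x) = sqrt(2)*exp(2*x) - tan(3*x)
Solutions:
 u(x) = C1 + sqrt(2)*exp(2*x)/2 + log(cos(3*x))/3


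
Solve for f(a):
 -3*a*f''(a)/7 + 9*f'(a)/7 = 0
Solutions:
 f(a) = C1 + C2*a^4


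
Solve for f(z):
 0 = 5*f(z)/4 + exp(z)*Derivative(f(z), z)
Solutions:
 f(z) = C1*exp(5*exp(-z)/4)


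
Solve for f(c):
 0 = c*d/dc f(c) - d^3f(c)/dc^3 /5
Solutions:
 f(c) = C1 + Integral(C2*airyai(5^(1/3)*c) + C3*airybi(5^(1/3)*c), c)


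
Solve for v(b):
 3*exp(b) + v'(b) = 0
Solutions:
 v(b) = C1 - 3*exp(b)


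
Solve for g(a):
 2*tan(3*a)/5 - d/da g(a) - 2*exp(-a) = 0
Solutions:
 g(a) = C1 + log(tan(3*a)^2 + 1)/15 + 2*exp(-a)


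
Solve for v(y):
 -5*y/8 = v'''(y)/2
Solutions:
 v(y) = C1 + C2*y + C3*y^2 - 5*y^4/96


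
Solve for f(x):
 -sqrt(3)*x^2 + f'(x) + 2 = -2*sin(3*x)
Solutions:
 f(x) = C1 + sqrt(3)*x^3/3 - 2*x + 2*cos(3*x)/3


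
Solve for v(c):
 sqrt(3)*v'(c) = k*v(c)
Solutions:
 v(c) = C1*exp(sqrt(3)*c*k/3)


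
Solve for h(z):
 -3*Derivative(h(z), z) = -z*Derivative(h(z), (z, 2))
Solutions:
 h(z) = C1 + C2*z^4


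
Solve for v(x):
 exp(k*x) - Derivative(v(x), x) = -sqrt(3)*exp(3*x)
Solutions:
 v(x) = C1 + sqrt(3)*exp(3*x)/3 + exp(k*x)/k


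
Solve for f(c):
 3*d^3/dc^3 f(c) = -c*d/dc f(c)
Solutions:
 f(c) = C1 + Integral(C2*airyai(-3^(2/3)*c/3) + C3*airybi(-3^(2/3)*c/3), c)


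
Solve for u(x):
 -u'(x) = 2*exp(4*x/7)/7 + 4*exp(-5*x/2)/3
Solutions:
 u(x) = C1 - exp(4*x/7)/2 + 8*exp(-5*x/2)/15


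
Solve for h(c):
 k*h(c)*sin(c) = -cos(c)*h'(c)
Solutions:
 h(c) = C1*exp(k*log(cos(c)))


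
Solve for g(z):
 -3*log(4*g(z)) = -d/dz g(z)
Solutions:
 -Integral(1/(log(_y) + 2*log(2)), (_y, g(z)))/3 = C1 - z


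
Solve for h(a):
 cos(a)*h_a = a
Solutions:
 h(a) = C1 + Integral(a/cos(a), a)


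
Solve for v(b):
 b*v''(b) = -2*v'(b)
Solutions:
 v(b) = C1 + C2/b


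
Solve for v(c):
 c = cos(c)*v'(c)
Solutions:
 v(c) = C1 + Integral(c/cos(c), c)


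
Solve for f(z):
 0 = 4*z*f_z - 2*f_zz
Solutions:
 f(z) = C1 + C2*erfi(z)


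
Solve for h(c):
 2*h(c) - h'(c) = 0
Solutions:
 h(c) = C1*exp(2*c)


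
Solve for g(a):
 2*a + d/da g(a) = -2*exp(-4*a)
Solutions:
 g(a) = C1 - a^2 + exp(-4*a)/2


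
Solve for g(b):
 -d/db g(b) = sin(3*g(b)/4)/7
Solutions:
 b/7 + 2*log(cos(3*g(b)/4) - 1)/3 - 2*log(cos(3*g(b)/4) + 1)/3 = C1


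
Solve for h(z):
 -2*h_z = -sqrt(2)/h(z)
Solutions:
 h(z) = -sqrt(C1 + sqrt(2)*z)
 h(z) = sqrt(C1 + sqrt(2)*z)


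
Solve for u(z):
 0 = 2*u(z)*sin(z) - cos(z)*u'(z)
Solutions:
 u(z) = C1/cos(z)^2


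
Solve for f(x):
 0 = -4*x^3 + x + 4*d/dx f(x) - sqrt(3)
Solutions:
 f(x) = C1 + x^4/4 - x^2/8 + sqrt(3)*x/4


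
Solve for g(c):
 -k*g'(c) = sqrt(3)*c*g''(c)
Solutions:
 g(c) = C1 + c^(-sqrt(3)*re(k)/3 + 1)*(C2*sin(sqrt(3)*log(c)*Abs(im(k))/3) + C3*cos(sqrt(3)*log(c)*im(k)/3))


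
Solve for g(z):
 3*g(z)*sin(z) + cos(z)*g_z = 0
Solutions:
 g(z) = C1*cos(z)^3


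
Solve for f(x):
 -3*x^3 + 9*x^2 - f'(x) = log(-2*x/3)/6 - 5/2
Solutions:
 f(x) = C1 - 3*x^4/4 + 3*x^3 - x*log(-x)/6 + x*(-log(2) + log(3) + 16)/6


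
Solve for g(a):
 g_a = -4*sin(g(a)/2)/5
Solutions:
 4*a/5 + log(cos(g(a)/2) - 1) - log(cos(g(a)/2) + 1) = C1


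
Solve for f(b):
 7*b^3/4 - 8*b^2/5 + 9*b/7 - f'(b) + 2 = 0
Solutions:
 f(b) = C1 + 7*b^4/16 - 8*b^3/15 + 9*b^2/14 + 2*b


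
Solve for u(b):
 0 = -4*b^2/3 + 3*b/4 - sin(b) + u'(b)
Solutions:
 u(b) = C1 + 4*b^3/9 - 3*b^2/8 - cos(b)


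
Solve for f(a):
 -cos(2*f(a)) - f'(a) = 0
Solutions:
 f(a) = -asin((C1 + exp(4*a))/(C1 - exp(4*a)))/2 + pi/2
 f(a) = asin((C1 + exp(4*a))/(C1 - exp(4*a)))/2


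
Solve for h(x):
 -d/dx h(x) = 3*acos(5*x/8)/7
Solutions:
 h(x) = C1 - 3*x*acos(5*x/8)/7 + 3*sqrt(64 - 25*x^2)/35


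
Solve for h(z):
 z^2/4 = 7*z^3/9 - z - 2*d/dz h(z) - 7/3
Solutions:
 h(z) = C1 + 7*z^4/72 - z^3/24 - z^2/4 - 7*z/6


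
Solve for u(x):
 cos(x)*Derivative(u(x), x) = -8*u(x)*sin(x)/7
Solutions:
 u(x) = C1*cos(x)^(8/7)


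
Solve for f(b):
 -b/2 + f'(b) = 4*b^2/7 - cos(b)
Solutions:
 f(b) = C1 + 4*b^3/21 + b^2/4 - sin(b)


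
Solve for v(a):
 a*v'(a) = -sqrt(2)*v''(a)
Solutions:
 v(a) = C1 + C2*erf(2^(1/4)*a/2)


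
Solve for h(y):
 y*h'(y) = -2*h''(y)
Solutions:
 h(y) = C1 + C2*erf(y/2)


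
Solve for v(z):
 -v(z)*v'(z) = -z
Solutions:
 v(z) = -sqrt(C1 + z^2)
 v(z) = sqrt(C1 + z^2)


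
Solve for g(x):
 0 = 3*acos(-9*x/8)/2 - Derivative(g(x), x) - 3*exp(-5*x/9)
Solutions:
 g(x) = C1 + 3*x*acos(-9*x/8)/2 + sqrt(64 - 81*x^2)/6 + 27*exp(-5*x/9)/5


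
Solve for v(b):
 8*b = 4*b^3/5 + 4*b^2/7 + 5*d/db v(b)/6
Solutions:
 v(b) = C1 - 6*b^4/25 - 8*b^3/35 + 24*b^2/5


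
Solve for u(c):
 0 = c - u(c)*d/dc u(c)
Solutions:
 u(c) = -sqrt(C1 + c^2)
 u(c) = sqrt(C1 + c^2)


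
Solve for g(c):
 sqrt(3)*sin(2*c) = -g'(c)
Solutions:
 g(c) = C1 + sqrt(3)*cos(2*c)/2


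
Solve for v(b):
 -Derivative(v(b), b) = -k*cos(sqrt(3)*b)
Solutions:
 v(b) = C1 + sqrt(3)*k*sin(sqrt(3)*b)/3


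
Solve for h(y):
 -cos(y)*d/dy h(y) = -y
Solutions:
 h(y) = C1 + Integral(y/cos(y), y)


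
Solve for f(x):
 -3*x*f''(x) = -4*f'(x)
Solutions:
 f(x) = C1 + C2*x^(7/3)


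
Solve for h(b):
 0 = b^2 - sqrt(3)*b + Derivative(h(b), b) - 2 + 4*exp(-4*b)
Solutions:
 h(b) = C1 - b^3/3 + sqrt(3)*b^2/2 + 2*b + exp(-4*b)


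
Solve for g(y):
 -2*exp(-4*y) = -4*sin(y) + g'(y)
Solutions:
 g(y) = C1 - 4*cos(y) + exp(-4*y)/2


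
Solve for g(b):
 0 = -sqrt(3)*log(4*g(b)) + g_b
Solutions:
 -sqrt(3)*Integral(1/(log(_y) + 2*log(2)), (_y, g(b)))/3 = C1 - b


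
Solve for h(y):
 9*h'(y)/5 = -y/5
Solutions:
 h(y) = C1 - y^2/18


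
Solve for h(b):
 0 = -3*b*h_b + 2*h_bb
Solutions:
 h(b) = C1 + C2*erfi(sqrt(3)*b/2)


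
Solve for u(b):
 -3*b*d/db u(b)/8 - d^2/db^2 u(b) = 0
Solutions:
 u(b) = C1 + C2*erf(sqrt(3)*b/4)


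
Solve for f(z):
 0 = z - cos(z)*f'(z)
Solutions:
 f(z) = C1 + Integral(z/cos(z), z)


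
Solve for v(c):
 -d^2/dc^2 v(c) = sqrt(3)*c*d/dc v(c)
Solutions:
 v(c) = C1 + C2*erf(sqrt(2)*3^(1/4)*c/2)


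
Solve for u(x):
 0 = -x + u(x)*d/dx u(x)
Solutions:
 u(x) = -sqrt(C1 + x^2)
 u(x) = sqrt(C1 + x^2)


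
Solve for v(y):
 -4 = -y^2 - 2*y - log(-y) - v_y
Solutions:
 v(y) = C1 - y^3/3 - y^2 - y*log(-y) + 5*y


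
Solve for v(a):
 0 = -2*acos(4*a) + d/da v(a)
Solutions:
 v(a) = C1 + 2*a*acos(4*a) - sqrt(1 - 16*a^2)/2


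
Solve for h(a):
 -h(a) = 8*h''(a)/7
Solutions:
 h(a) = C1*sin(sqrt(14)*a/4) + C2*cos(sqrt(14)*a/4)


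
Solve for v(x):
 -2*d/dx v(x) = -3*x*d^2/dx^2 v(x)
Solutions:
 v(x) = C1 + C2*x^(5/3)


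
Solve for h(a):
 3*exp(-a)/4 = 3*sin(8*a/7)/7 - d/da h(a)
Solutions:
 h(a) = C1 - 3*cos(8*a/7)/8 + 3*exp(-a)/4


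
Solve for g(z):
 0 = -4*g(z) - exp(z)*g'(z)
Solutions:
 g(z) = C1*exp(4*exp(-z))


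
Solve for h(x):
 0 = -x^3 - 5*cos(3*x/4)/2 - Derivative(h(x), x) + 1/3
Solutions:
 h(x) = C1 - x^4/4 + x/3 - 10*sin(3*x/4)/3


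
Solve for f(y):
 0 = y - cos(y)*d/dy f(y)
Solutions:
 f(y) = C1 + Integral(y/cos(y), y)


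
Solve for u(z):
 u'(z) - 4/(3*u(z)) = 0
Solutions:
 u(z) = -sqrt(C1 + 24*z)/3
 u(z) = sqrt(C1 + 24*z)/3


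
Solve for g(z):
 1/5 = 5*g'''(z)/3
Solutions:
 g(z) = C1 + C2*z + C3*z^2 + z^3/50


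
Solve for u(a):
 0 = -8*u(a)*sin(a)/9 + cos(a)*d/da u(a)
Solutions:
 u(a) = C1/cos(a)^(8/9)


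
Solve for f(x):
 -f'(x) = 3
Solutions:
 f(x) = C1 - 3*x


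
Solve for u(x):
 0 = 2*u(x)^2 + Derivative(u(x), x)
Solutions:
 u(x) = 1/(C1 + 2*x)


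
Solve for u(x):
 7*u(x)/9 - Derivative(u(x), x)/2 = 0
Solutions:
 u(x) = C1*exp(14*x/9)


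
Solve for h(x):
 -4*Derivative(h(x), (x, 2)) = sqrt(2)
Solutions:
 h(x) = C1 + C2*x - sqrt(2)*x^2/8


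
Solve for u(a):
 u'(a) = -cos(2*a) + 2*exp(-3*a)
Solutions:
 u(a) = C1 - sin(2*a)/2 - 2*exp(-3*a)/3


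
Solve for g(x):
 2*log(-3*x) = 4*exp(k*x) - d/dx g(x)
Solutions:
 g(x) = C1 - 2*x*log(-x) + 2*x*(1 - log(3)) + Piecewise((4*exp(k*x)/k, Ne(k, 0)), (4*x, True))


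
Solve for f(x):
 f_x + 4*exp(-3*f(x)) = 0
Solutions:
 f(x) = log(C1 - 12*x)/3
 f(x) = log((-3^(1/3) - 3^(5/6)*I)*(C1 - 4*x)^(1/3)/2)
 f(x) = log((-3^(1/3) + 3^(5/6)*I)*(C1 - 4*x)^(1/3)/2)


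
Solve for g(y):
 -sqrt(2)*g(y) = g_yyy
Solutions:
 g(y) = C3*exp(-2^(1/6)*y) + (C1*sin(2^(1/6)*sqrt(3)*y/2) + C2*cos(2^(1/6)*sqrt(3)*y/2))*exp(2^(1/6)*y/2)


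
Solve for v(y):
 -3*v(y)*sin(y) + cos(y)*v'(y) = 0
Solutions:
 v(y) = C1/cos(y)^3


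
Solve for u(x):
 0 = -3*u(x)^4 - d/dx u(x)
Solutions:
 u(x) = (-3^(2/3) - 3*3^(1/6)*I)*(1/(C1 + 3*x))^(1/3)/6
 u(x) = (-3^(2/3) + 3*3^(1/6)*I)*(1/(C1 + 3*x))^(1/3)/6
 u(x) = (1/(C1 + 9*x))^(1/3)


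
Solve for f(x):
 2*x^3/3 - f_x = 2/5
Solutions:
 f(x) = C1 + x^4/6 - 2*x/5


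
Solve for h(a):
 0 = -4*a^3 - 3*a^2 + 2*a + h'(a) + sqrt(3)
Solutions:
 h(a) = C1 + a^4 + a^3 - a^2 - sqrt(3)*a


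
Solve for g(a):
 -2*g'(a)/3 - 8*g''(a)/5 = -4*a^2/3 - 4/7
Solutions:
 g(a) = C1 + C2*exp(-5*a/12) + 2*a^3/3 - 24*a^2/5 + 4182*a/175


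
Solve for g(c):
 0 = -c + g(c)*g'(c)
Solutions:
 g(c) = -sqrt(C1 + c^2)
 g(c) = sqrt(C1 + c^2)


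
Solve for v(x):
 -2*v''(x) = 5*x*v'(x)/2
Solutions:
 v(x) = C1 + C2*erf(sqrt(10)*x/4)


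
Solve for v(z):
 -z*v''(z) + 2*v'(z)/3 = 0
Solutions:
 v(z) = C1 + C2*z^(5/3)


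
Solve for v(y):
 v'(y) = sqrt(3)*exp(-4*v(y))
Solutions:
 v(y) = log(-I*(C1 + 4*sqrt(3)*y)^(1/4))
 v(y) = log(I*(C1 + 4*sqrt(3)*y)^(1/4))
 v(y) = log(-(C1 + 4*sqrt(3)*y)^(1/4))
 v(y) = log(C1 + 4*sqrt(3)*y)/4


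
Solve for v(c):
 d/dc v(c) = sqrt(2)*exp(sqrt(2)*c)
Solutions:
 v(c) = C1 + exp(sqrt(2)*c)


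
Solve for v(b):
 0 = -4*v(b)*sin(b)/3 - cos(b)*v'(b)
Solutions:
 v(b) = C1*cos(b)^(4/3)


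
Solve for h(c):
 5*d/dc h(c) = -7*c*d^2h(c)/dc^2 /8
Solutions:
 h(c) = C1 + C2/c^(33/7)


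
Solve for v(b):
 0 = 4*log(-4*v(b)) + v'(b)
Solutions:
 Integral(1/(log(-_y) + 2*log(2)), (_y, v(b)))/4 = C1 - b


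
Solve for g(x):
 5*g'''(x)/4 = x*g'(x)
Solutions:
 g(x) = C1 + Integral(C2*airyai(10^(2/3)*x/5) + C3*airybi(10^(2/3)*x/5), x)


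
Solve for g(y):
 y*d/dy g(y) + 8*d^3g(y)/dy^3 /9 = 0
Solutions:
 g(y) = C1 + Integral(C2*airyai(-3^(2/3)*y/2) + C3*airybi(-3^(2/3)*y/2), y)


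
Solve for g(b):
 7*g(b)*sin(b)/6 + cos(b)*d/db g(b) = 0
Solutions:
 g(b) = C1*cos(b)^(7/6)


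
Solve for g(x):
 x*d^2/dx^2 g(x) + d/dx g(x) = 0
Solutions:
 g(x) = C1 + C2*log(x)


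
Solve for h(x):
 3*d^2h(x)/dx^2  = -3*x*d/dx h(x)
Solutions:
 h(x) = C1 + C2*erf(sqrt(2)*x/2)


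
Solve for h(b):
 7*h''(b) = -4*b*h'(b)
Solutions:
 h(b) = C1 + C2*erf(sqrt(14)*b/7)


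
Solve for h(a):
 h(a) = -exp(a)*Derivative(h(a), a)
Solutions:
 h(a) = C1*exp(exp(-a))


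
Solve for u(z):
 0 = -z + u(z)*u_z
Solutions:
 u(z) = -sqrt(C1 + z^2)
 u(z) = sqrt(C1 + z^2)


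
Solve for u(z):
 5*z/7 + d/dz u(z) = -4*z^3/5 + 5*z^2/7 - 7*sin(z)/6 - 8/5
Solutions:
 u(z) = C1 - z^4/5 + 5*z^3/21 - 5*z^2/14 - 8*z/5 + 7*cos(z)/6


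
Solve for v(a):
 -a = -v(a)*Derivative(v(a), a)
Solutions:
 v(a) = -sqrt(C1 + a^2)
 v(a) = sqrt(C1 + a^2)


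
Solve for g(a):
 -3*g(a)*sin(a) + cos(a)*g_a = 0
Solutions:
 g(a) = C1/cos(a)^3


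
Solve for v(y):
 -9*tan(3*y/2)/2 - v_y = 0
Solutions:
 v(y) = C1 + 3*log(cos(3*y/2))


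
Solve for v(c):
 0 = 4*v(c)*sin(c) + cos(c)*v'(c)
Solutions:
 v(c) = C1*cos(c)^4


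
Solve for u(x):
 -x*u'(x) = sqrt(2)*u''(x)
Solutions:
 u(x) = C1 + C2*erf(2^(1/4)*x/2)


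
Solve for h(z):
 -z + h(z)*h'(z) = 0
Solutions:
 h(z) = -sqrt(C1 + z^2)
 h(z) = sqrt(C1 + z^2)


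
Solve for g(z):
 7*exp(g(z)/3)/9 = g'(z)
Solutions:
 g(z) = 3*log(-1/(C1 + 7*z)) + 9*log(3)


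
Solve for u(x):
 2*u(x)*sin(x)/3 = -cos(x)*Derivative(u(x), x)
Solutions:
 u(x) = C1*cos(x)^(2/3)


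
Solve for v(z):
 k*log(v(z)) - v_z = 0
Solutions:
 li(v(z)) = C1 + k*z


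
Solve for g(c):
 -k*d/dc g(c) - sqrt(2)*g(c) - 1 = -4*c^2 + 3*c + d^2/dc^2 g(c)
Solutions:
 g(c) = C1*exp(c*(-k + sqrt(k^2 - 4*sqrt(2)))/2) + C2*exp(-c*(k + sqrt(k^2 - 4*sqrt(2)))/2) + 2*sqrt(2)*c^2 - 4*c*k - 3*sqrt(2)*c/2 + 2*sqrt(2)*k^2 + 3*k/2 - 4 - sqrt(2)/2


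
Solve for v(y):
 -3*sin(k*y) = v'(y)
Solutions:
 v(y) = C1 + 3*cos(k*y)/k


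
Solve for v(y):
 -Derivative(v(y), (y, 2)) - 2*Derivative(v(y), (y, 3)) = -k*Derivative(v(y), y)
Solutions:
 v(y) = C1 + C2*exp(y*(sqrt(8*k + 1) - 1)/4) + C3*exp(-y*(sqrt(8*k + 1) + 1)/4)


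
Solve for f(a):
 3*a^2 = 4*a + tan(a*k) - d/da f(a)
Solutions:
 f(a) = C1 - a^3 + 2*a^2 + Piecewise((-log(cos(a*k))/k, Ne(k, 0)), (0, True))


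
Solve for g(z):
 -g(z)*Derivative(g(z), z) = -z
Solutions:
 g(z) = -sqrt(C1 + z^2)
 g(z) = sqrt(C1 + z^2)


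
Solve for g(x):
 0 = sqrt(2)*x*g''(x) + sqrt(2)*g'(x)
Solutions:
 g(x) = C1 + C2*log(x)


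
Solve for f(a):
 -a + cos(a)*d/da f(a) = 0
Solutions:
 f(a) = C1 + Integral(a/cos(a), a)


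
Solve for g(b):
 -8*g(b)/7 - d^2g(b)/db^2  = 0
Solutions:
 g(b) = C1*sin(2*sqrt(14)*b/7) + C2*cos(2*sqrt(14)*b/7)


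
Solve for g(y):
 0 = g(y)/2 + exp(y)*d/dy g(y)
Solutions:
 g(y) = C1*exp(exp(-y)/2)


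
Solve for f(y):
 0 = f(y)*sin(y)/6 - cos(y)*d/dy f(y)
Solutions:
 f(y) = C1/cos(y)^(1/6)


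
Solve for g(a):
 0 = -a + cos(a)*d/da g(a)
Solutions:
 g(a) = C1 + Integral(a/cos(a), a)


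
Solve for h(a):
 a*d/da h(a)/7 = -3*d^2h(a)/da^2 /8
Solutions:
 h(a) = C1 + C2*erf(2*sqrt(21)*a/21)


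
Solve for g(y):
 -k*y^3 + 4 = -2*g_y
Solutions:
 g(y) = C1 + k*y^4/8 - 2*y


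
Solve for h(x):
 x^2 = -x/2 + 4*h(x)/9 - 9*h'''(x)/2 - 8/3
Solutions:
 h(x) = C3*exp(2*3^(2/3)*x/9) + 9*x^2/4 + 9*x/8 + (C1*sin(3^(1/6)*x/3) + C2*cos(3^(1/6)*x/3))*exp(-3^(2/3)*x/9) + 6


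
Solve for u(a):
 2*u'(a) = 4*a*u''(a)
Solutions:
 u(a) = C1 + C2*a^(3/2)


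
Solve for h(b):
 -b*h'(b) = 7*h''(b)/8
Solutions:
 h(b) = C1 + C2*erf(2*sqrt(7)*b/7)


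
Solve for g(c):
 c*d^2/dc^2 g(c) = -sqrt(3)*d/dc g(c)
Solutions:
 g(c) = C1 + C2*c^(1 - sqrt(3))


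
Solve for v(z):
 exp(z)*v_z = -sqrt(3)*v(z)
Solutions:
 v(z) = C1*exp(sqrt(3)*exp(-z))


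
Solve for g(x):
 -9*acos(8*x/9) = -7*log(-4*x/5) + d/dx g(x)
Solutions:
 g(x) = C1 + 7*x*log(-x) - 9*x*acos(8*x/9) - 7*x*log(5) - 7*x + 14*x*log(2) + 9*sqrt(81 - 64*x^2)/8


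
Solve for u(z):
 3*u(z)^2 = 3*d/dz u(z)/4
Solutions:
 u(z) = -1/(C1 + 4*z)


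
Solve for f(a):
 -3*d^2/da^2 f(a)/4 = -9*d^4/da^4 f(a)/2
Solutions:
 f(a) = C1 + C2*a + C3*exp(-sqrt(6)*a/6) + C4*exp(sqrt(6)*a/6)


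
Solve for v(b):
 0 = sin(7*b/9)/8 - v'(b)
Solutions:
 v(b) = C1 - 9*cos(7*b/9)/56


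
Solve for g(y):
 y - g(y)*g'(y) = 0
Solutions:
 g(y) = -sqrt(C1 + y^2)
 g(y) = sqrt(C1 + y^2)


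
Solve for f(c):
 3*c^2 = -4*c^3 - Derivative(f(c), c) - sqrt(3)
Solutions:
 f(c) = C1 - c^4 - c^3 - sqrt(3)*c


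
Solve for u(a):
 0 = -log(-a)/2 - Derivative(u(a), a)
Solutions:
 u(a) = C1 - a*log(-a)/2 + a/2


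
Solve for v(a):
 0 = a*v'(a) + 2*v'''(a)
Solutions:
 v(a) = C1 + Integral(C2*airyai(-2^(2/3)*a/2) + C3*airybi(-2^(2/3)*a/2), a)


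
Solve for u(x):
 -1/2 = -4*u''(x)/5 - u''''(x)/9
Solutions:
 u(x) = C1 + C2*x + C3*sin(6*sqrt(5)*x/5) + C4*cos(6*sqrt(5)*x/5) + 5*x^2/16


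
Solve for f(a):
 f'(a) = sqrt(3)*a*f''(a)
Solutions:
 f(a) = C1 + C2*a^(sqrt(3)/3 + 1)


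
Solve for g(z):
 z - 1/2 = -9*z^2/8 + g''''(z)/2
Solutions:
 g(z) = C1 + C2*z + C3*z^2 + C4*z^3 + z^6/160 + z^5/60 - z^4/24


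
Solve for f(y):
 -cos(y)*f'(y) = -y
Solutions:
 f(y) = C1 + Integral(y/cos(y), y)


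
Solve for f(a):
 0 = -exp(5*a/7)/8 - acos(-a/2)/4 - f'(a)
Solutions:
 f(a) = C1 - a*acos(-a/2)/4 - sqrt(4 - a^2)/4 - 7*exp(5*a/7)/40


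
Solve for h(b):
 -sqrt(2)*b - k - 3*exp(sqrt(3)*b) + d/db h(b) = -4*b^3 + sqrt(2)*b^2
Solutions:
 h(b) = C1 - b^4 + sqrt(2)*b^3/3 + sqrt(2)*b^2/2 + b*k + sqrt(3)*exp(sqrt(3)*b)


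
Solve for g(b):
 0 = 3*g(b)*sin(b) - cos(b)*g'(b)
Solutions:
 g(b) = C1/cos(b)^3


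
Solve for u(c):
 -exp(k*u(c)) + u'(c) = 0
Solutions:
 u(c) = Piecewise((log(-1/(C1*k + c*k))/k, Ne(k, 0)), (nan, True))
 u(c) = Piecewise((C1 + c, Eq(k, 0)), (nan, True))


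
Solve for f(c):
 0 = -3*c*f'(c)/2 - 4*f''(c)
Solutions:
 f(c) = C1 + C2*erf(sqrt(3)*c/4)


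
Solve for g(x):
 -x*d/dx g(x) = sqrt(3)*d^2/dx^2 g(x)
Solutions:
 g(x) = C1 + C2*erf(sqrt(2)*3^(3/4)*x/6)


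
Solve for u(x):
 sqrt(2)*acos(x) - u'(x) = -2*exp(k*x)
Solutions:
 u(x) = C1 + sqrt(2)*(x*acos(x) - sqrt(1 - x^2)) + 2*Piecewise((exp(k*x)/k, Ne(k, 0)), (x, True))


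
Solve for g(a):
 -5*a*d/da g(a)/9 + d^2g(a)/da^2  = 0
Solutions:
 g(a) = C1 + C2*erfi(sqrt(10)*a/6)


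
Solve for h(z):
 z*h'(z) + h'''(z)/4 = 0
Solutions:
 h(z) = C1 + Integral(C2*airyai(-2^(2/3)*z) + C3*airybi(-2^(2/3)*z), z)


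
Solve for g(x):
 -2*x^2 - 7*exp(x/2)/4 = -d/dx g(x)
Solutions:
 g(x) = C1 + 2*x^3/3 + 7*exp(x/2)/2


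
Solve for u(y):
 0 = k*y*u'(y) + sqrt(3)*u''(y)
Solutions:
 u(y) = Piecewise((-sqrt(2)*3^(1/4)*sqrt(pi)*C1*erf(sqrt(2)*3^(3/4)*sqrt(k)*y/6)/(2*sqrt(k)) - C2, (k > 0) | (k < 0)), (-C1*y - C2, True))


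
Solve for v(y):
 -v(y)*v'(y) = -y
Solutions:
 v(y) = -sqrt(C1 + y^2)
 v(y) = sqrt(C1 + y^2)


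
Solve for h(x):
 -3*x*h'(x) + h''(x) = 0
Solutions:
 h(x) = C1 + C2*erfi(sqrt(6)*x/2)


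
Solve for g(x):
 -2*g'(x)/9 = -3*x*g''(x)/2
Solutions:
 g(x) = C1 + C2*x^(31/27)


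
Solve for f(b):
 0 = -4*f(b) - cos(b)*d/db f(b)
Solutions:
 f(b) = C1*(sin(b)^2 - 2*sin(b) + 1)/(sin(b)^2 + 2*sin(b) + 1)


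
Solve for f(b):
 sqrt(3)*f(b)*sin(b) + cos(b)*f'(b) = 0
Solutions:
 f(b) = C1*cos(b)^(sqrt(3))


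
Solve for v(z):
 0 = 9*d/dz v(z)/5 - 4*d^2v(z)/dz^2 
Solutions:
 v(z) = C1 + C2*exp(9*z/20)


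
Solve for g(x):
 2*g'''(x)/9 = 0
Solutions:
 g(x) = C1 + C2*x + C3*x^2


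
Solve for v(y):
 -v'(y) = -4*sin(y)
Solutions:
 v(y) = C1 - 4*cos(y)


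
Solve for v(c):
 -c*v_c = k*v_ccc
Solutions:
 v(c) = C1 + Integral(C2*airyai(c*(-1/k)^(1/3)) + C3*airybi(c*(-1/k)^(1/3)), c)


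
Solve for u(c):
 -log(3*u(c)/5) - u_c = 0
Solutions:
 Integral(1/(log(_y) - log(5) + log(3)), (_y, u(c))) = C1 - c


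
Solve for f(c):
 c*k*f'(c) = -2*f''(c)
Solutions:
 f(c) = Piecewise((-sqrt(pi)*C1*erf(c*sqrt(k)/2)/sqrt(k) - C2, (k > 0) | (k < 0)), (-C1*c - C2, True))


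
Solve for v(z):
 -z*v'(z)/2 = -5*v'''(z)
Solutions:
 v(z) = C1 + Integral(C2*airyai(10^(2/3)*z/10) + C3*airybi(10^(2/3)*z/10), z)


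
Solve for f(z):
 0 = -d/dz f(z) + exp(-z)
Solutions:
 f(z) = C1 - exp(-z)


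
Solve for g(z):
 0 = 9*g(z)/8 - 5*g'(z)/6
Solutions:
 g(z) = C1*exp(27*z/20)


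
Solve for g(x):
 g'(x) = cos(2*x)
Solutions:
 g(x) = C1 + sin(2*x)/2


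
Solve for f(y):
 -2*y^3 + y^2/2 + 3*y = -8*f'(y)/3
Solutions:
 f(y) = C1 + 3*y^4/16 - y^3/16 - 9*y^2/16


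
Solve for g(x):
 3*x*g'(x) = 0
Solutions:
 g(x) = C1


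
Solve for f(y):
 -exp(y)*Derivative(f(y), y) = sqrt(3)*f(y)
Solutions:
 f(y) = C1*exp(sqrt(3)*exp(-y))


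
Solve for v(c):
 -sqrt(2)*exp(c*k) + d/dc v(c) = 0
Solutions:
 v(c) = C1 + sqrt(2)*exp(c*k)/k


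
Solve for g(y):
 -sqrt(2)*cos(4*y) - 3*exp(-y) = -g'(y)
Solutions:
 g(y) = C1 + sqrt(2)*sin(4*y)/4 - 3*exp(-y)


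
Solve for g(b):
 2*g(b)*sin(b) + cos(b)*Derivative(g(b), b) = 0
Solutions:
 g(b) = C1*cos(b)^2


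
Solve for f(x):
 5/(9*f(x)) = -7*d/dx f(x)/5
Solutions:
 f(x) = -sqrt(C1 - 350*x)/21
 f(x) = sqrt(C1 - 350*x)/21


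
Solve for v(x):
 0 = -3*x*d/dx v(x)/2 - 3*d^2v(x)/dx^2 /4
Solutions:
 v(x) = C1 + C2*erf(x)


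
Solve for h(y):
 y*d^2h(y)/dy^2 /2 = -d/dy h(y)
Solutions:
 h(y) = C1 + C2/y


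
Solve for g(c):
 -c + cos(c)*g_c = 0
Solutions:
 g(c) = C1 + Integral(c/cos(c), c)


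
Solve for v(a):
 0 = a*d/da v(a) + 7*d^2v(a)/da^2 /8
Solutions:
 v(a) = C1 + C2*erf(2*sqrt(7)*a/7)


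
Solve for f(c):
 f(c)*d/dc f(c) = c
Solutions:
 f(c) = -sqrt(C1 + c^2)
 f(c) = sqrt(C1 + c^2)


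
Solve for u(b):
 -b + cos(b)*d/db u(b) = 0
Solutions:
 u(b) = C1 + Integral(b/cos(b), b)


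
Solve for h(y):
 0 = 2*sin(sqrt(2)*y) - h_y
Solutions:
 h(y) = C1 - sqrt(2)*cos(sqrt(2)*y)


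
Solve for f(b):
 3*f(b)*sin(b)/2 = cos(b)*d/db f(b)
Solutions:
 f(b) = C1/cos(b)^(3/2)


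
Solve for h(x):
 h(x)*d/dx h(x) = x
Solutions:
 h(x) = -sqrt(C1 + x^2)
 h(x) = sqrt(C1 + x^2)


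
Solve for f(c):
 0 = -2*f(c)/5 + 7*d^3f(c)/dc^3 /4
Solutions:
 f(c) = C3*exp(2*35^(2/3)*c/35) + (C1*sin(sqrt(3)*35^(2/3)*c/35) + C2*cos(sqrt(3)*35^(2/3)*c/35))*exp(-35^(2/3)*c/35)


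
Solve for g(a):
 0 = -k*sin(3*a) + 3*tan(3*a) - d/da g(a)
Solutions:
 g(a) = C1 + k*cos(3*a)/3 - log(cos(3*a))


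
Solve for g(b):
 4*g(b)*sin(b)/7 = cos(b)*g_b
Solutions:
 g(b) = C1/cos(b)^(4/7)


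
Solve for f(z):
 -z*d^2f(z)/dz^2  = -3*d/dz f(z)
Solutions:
 f(z) = C1 + C2*z^4


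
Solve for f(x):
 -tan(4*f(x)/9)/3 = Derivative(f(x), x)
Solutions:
 f(x) = -9*asin(C1*exp(-4*x/27))/4 + 9*pi/4
 f(x) = 9*asin(C1*exp(-4*x/27))/4


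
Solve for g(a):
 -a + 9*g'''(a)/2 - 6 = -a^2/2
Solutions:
 g(a) = C1 + C2*a + C3*a^2 - a^5/540 + a^4/108 + 2*a^3/9


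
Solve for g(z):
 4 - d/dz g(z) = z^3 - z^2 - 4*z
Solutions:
 g(z) = C1 - z^4/4 + z^3/3 + 2*z^2 + 4*z


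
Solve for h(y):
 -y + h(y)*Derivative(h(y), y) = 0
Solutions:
 h(y) = -sqrt(C1 + y^2)
 h(y) = sqrt(C1 + y^2)


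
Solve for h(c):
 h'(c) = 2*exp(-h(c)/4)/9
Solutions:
 h(c) = 4*log(C1 + c/18)


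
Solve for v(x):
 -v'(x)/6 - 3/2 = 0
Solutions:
 v(x) = C1 - 9*x
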